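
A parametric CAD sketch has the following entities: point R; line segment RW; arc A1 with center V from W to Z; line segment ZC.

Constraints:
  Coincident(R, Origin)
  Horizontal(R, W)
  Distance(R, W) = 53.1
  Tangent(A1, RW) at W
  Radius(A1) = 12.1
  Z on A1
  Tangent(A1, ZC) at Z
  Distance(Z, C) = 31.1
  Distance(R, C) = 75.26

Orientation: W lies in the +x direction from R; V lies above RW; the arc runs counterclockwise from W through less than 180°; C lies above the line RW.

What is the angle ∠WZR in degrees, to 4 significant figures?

37.12°

R is at the origin; R and W share the same y with |RW| = 53.1 and W on the +x side, so W = (53.10, 0.000). Tangency of A1 to RW means the radius VW is perpendicular to RW, so V = W + (0, 12.1) = (53.10, 12.10). Since VZ ⟂ ZC (tangency), |VC| = √(12.1² + 31.1²) = 33.37 regardless of where Z sits on A1. So C lies on both circle(R, 75.26) and circle(V, 33.37); the above-RW intersection is C = (60.61, 44.61). Z is the foot of the tangent from C: Z = (65.07, 13.84).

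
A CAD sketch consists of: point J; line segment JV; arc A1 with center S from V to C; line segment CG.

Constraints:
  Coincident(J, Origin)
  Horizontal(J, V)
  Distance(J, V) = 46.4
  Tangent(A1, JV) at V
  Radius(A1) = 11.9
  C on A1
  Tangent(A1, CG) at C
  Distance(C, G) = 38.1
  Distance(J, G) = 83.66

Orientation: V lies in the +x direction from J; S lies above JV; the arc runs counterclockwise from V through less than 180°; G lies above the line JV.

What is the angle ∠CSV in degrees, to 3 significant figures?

67.3°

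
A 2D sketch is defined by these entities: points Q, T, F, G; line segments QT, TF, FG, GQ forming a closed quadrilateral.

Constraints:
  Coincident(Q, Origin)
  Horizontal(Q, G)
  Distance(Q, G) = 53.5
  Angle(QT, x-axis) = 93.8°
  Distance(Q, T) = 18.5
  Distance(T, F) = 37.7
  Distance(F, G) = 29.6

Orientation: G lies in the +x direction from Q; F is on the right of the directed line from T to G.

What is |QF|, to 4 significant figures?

26.54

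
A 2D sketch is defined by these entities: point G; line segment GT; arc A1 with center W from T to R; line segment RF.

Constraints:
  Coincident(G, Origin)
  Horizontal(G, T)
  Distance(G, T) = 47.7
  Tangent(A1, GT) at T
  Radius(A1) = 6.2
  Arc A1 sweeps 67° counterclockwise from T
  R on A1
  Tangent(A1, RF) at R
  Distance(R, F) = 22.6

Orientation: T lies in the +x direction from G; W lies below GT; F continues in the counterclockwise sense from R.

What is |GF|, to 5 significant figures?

41.279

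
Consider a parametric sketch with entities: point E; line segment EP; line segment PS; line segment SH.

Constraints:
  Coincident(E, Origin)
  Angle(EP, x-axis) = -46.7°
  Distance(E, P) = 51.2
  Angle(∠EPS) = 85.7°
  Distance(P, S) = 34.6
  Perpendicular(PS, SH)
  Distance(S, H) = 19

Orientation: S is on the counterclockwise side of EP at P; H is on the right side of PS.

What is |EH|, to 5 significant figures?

76.512

E is at the origin; EP runs at -46.7° with length 51.2, so P = 51.2·(cos -46.7°, sin -46.7°) = (35.114, -37.262). ∠EPS = 85.7°, so PS runs at -46.7° + (180° − 85.7°) = 47.600° from the x-axis; with |PS| = 34.6, S = P + 34.6·(cos 47.600°, sin 47.600°) = (58.445, -11.711). PS is perpendicular to SH; with |SH| = 19.0 on the right of PS, H = S + 19.0·(0.73846, -0.67430) = (72.475, -24.523). Then |EH| = |H − E| = 76.512.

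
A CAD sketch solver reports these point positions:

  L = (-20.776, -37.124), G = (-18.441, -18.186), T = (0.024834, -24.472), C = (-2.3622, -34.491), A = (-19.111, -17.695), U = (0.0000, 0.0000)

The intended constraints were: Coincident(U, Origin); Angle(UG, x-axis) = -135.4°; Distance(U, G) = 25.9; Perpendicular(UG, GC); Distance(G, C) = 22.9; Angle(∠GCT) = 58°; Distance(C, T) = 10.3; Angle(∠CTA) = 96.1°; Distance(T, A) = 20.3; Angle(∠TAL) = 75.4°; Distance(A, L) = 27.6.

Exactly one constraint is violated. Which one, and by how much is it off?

Distance(A, L) = 27.6 — off by 8.10.

U = (0.00, 0.00) ✓; UG at -135.4° ✓; |UG| = 25.90 ✓; ∠(UG, GC) = 90.00° ✓; |GC| = 22.90 ✓; ∠GCT = 58.00° ✓; |CT| = 10.30 ✓; ∠CTA = 96.10° ✓; |TA| = 20.30 ✓; ∠TAL = 75.40° ✓; |AL| = 19.50 ✗.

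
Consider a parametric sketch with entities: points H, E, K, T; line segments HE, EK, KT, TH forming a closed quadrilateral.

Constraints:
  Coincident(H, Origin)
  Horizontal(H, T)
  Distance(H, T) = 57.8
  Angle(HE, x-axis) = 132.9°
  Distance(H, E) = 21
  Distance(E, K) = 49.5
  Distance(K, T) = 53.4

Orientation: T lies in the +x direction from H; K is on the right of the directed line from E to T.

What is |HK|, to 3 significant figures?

29.2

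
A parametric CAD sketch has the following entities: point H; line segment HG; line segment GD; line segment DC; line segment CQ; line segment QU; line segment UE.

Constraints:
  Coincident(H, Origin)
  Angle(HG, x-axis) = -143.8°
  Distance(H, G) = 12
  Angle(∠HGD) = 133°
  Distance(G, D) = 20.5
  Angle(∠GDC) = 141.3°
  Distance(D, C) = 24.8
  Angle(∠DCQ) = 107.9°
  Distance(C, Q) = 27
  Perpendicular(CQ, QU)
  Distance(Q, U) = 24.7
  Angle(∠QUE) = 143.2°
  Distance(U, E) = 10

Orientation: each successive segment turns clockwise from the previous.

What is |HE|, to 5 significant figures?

17.826

CQ ⟂ QU, so QU runs at -31.600°; with |QU| = 24.7, U = (-10.741, 25.666). ∠QUE = 143.2° gives UE at -68.400° from the x-axis; with |UE| = 10.0, E = (-7.0602, 16.369). Then |HE| = |E − H| = 17.826.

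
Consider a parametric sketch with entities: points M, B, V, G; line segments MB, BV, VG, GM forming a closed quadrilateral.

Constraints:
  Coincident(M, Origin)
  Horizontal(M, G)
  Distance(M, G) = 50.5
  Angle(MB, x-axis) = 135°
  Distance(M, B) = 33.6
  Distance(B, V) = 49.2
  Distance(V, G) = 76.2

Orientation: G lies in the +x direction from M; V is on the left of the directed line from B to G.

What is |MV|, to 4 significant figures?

62.74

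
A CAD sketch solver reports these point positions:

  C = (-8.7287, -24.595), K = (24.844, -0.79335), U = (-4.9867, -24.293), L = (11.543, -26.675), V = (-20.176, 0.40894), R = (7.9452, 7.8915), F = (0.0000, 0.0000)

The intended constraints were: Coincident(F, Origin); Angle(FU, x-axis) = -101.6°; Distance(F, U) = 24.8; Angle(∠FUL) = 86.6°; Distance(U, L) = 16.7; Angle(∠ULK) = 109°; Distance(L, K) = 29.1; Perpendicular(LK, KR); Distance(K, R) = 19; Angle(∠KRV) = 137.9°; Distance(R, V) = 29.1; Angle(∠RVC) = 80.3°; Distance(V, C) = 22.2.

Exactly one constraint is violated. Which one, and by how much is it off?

Distance(V, C) = 22.2 — off by 5.30.

F = (0.00, 0.00) ✓; FU at -101.6° ✓; |FU| = 24.80 ✓; ∠FUL = 86.60° ✓; |UL| = 16.70 ✓; ∠ULK = 109.0° ✓; |LK| = 29.10 ✓; ∠(LK, KR) = 90.00° ✓; |KR| = 19.00 ✓; ∠KRV = 137.9° ✓; |RV| = 29.10 ✓; ∠RVC = 80.30° ✓; |VC| = 27.50 ✗.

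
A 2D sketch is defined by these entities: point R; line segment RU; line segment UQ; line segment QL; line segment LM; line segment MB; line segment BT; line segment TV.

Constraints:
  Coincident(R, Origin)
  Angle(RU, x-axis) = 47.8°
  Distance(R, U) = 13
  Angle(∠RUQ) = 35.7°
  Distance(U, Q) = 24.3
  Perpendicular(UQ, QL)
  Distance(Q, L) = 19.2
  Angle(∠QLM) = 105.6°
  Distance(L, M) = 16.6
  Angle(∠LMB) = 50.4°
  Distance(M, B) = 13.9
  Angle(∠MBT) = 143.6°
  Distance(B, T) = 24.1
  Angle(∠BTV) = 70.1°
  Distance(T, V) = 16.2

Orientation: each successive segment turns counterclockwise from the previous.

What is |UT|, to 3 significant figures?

34.9

∠LMB = 50.4° gives MB at 126° from the x-axis; with |MB| = 13.9, B = (-2.62, -4.02). ∠MBT = 143.6° gives BT at 162° from the x-axis; with |BT| = 24.1, T = (-25.6, 3.23). Then |UT| = |T − U| = 34.9.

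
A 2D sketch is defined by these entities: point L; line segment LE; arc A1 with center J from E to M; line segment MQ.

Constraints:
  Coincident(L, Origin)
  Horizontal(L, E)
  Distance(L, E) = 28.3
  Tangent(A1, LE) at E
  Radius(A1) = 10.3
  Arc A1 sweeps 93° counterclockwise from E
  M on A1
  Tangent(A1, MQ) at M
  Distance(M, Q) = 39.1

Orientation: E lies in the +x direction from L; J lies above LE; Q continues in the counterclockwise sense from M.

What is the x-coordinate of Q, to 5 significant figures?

36.540

L is at the origin; LE is horizontal with |LE| = 28.3 and E on the +x side, so E = (28.300, 0.0000). Tangency of A1 to LE means the radius JE is perpendicular to LE, so J = E + (0, 10.3) = (28.300, 10.300). On A1, E sits at bearing -90° from J; a 93° counterclockwise sweep puts M at bearing 3°, so M = J + 10.3·(cos 3°, sin 3°) = (38.586, 10.839). The tangent condition forces JM to be normal to MQ, so MQ runs along (−sin 3°, cos 3°); with |MQ| = 39.1, Q = (36.540, 49.885). So Q.x = 36.540.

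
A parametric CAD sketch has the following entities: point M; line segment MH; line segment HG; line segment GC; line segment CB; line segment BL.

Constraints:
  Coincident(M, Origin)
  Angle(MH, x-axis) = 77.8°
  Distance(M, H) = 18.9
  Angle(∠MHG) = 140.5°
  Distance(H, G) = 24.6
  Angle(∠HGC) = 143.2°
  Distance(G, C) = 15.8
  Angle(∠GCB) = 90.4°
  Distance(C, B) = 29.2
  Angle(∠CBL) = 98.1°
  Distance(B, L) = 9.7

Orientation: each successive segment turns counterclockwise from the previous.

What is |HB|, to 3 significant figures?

38.5

M is at the origin; MH runs at 77.8° with length 18.9, so H = (3.99, 18.5). ∠MHG = 140.5° gives HG at 117° from the x-axis; with |HG| = 24.6, G = (-7.29, 40.3). ∠HGC = 143.2° gives GC at 154° from the x-axis; with |GC| = 15.8, C = (-21.5, 47.2). ∠GCB = 90.4° gives CB at -116° from the x-axis; with |CB| = 29.2, B = (-34.4, 21.1). Then |HB| = |B − H| = 38.5.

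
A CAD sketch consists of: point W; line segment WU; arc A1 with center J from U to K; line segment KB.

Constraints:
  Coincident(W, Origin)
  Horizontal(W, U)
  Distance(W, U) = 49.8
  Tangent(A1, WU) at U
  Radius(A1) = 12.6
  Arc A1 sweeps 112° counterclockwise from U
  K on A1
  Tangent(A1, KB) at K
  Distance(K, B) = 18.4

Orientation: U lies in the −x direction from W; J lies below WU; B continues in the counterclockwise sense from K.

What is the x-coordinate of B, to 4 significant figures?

-54.59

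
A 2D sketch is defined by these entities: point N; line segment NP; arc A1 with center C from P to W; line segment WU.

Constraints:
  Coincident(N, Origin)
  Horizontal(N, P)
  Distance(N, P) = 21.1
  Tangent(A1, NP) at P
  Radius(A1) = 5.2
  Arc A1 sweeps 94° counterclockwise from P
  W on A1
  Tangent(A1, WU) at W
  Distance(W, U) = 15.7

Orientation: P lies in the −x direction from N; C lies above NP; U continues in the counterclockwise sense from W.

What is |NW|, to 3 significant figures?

16.9

N is at the origin; NP is horizontal with |NP| = 21.1 and P on the −x side, so P = (-21.1, 0.00). Since A1 is tangent to NP there, CP ⟂ NP, so C = P + (0, 5.2) = (-21.1, 5.20). On A1, P sits at bearing -90° from C; a 94° counterclockwise sweep puts W at bearing 4°, so W = C + 5.2·(cos 4°, sin 4°) = (-15.9, 5.56). Then |NW| = |W − N| = 16.9.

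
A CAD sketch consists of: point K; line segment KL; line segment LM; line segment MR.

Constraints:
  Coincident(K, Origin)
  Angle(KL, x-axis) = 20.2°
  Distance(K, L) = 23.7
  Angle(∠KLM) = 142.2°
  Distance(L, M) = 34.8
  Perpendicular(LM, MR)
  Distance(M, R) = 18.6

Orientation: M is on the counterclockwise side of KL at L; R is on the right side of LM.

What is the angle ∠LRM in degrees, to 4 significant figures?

61.88°

∠KLM = 142.2°, so LM runs at 20.2° + (180° − 142.2°) = 58.00° from the x-axis; with |LM| = 34.8, M = L + 34.8·(cos 58.00°, sin 58.00°) = (40.68, 37.70). The perpendicularity gives MR at right angles to LM; with |MR| = 18.6 on the right of LM, R = M + 18.6·(0.8480, -0.5299) = (56.46, 27.84). Then cos ∠LRM = RL·RM / (|RL||RM|), giving 61.88°.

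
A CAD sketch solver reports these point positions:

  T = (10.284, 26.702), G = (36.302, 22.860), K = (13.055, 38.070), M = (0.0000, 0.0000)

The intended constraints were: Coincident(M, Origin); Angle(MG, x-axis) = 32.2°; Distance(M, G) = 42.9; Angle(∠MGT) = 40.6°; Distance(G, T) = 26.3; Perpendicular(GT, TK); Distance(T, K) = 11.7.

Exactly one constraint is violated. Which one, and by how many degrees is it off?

Perpendicular(GT, TK) — off by 5.30°.

M = (0.00, 0.00) ✓; MG at 32.20° ✓; |MG| = 42.90 ✓; ∠MGT = 40.60° ✓; |GT| = 26.30 ✓; ∠(GT, TK) = 95.30° ✗; |TK| = 11.70 ✓.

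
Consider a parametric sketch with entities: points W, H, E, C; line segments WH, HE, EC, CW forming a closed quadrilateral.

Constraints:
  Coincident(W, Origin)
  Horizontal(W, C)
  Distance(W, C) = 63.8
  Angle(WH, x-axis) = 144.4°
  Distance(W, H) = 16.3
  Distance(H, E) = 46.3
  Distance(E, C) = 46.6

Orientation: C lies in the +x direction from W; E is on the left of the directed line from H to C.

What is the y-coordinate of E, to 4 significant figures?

30.09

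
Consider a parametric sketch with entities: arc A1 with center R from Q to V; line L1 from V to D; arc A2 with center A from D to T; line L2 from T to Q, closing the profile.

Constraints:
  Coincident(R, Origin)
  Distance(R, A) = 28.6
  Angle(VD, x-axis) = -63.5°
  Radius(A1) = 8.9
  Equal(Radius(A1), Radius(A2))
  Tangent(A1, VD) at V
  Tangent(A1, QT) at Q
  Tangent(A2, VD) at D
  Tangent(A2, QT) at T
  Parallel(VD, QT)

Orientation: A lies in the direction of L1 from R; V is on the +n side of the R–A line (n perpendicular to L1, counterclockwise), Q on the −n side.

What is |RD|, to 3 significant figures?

30.0

The slot axis is L1's direction at -63.5°, so u = (cos -63.5°, sin -63.5°) = (0.446, -0.895) and n = (−sin -63.5°, cos -63.5°) = (0.895, 0.446). R is at the origin and A lies 28.6 along u from R, so A = 28.6·u = (12.8, -25.6). Tangency of A1 to both parallel lines with radius 8.9 puts V and Q at R ± 8.9·n: V = (7.96, 3.97), Q = (-7.96, -3.97). Equal radii place D and T the same way about A: D = A + 8.9·n = (20.7, -21.6), T = A − 8.9·n = (4.80, -29.6). Then |RD| = |D − R| = 30.0.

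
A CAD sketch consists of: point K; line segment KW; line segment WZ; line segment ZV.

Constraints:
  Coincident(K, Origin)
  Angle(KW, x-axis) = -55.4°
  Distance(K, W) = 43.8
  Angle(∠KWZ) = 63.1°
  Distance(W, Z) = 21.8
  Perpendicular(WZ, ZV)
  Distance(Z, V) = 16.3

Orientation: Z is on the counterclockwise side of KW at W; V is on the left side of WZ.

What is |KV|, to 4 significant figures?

22.85

K is at the origin; KW runs at -55.4° with length 43.8, so W = 43.8·(cos -55.4°, sin -55.4°) = (24.87, -36.05). ∠KWZ = 63.1°, so WZ runs at -55.4° + (180° − 63.1°) = 61.50° from the x-axis; with |WZ| = 21.8, Z = W + 21.8·(cos 61.50°, sin 61.50°) = (35.27, -16.90). WZ is perpendicular to ZV; with |ZV| = 16.3 on the left of WZ, V = Z + 16.3·(-0.8788, 0.4772) = (20.95, -9.117). Then |KV| = |V − K| = 22.85.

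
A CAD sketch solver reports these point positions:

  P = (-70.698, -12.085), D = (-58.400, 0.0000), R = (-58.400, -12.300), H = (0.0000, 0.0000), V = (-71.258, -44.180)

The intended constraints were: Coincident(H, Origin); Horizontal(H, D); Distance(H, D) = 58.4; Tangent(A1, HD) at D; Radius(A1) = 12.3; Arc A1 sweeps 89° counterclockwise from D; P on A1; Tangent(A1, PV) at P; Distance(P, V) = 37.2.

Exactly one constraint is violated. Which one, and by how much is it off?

Distance(P, V) = 37.2 — off by 5.10.

H = (0.00, 0.00) ✓; H.y = 0.00, D.y = 0.00 ✓; |HD| = 58.40 ✓; ∠(RD, DH) = 90.00° ✓; |RD| = 12.30 ✓; bearing(R→P) − bearing(R→D) = 89.00° ✓; |RP| = 12.30 ✓; ∠(RP, PV) = 90.00° ✓; |PV| = 32.10 ✗.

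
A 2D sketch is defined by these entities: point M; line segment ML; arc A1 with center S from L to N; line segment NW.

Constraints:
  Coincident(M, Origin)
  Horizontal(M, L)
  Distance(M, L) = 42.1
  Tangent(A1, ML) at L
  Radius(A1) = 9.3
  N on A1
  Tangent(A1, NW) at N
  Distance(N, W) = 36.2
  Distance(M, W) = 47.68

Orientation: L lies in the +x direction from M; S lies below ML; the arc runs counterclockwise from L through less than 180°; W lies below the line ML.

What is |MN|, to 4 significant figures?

33.84

M is at the origin; ML is horizontal with |ML| = 42.1 and L on the +x side, so L = (42.10, 0.000). Since A1 is tangent to ML there, SL ⟂ ML, so S = L + (0, -9.3) = (42.10, -9.300). Since SN ⟂ NW (tangency), |SW| = √(9.3² + 36.2²) = 37.38 regardless of where N sits on A1. So W lies on both circle(M, 47.68) and circle(S, 37.38); the below-ML intersection is W = (23.30, -41.60). N is the foot of the tangent from W: N = (33.15, -6.768).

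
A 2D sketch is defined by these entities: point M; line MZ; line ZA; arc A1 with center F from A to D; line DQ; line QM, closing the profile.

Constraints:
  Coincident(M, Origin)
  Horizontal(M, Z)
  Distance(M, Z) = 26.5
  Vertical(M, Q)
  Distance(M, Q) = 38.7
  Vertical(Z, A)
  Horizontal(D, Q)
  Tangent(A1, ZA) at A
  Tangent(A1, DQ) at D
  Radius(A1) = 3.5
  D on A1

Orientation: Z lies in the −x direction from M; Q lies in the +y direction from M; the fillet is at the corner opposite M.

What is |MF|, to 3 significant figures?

42.0

MQ is vertical with |MQ| = 38.7 and Q on the +y side, so Q = (0.00, 38.7). The virtual corner opposite M is at (-26.5, 38.7). A1 meets ZA tangentially, so FA is at right angles to ZA and since A1 is tangent to DQ there, FD ⟂ DQ, with radius 3.5, so the center F sits 3.5 in from both sides at F = (-23.0, 35.2). Then |MF| = |F − M| = 42.0.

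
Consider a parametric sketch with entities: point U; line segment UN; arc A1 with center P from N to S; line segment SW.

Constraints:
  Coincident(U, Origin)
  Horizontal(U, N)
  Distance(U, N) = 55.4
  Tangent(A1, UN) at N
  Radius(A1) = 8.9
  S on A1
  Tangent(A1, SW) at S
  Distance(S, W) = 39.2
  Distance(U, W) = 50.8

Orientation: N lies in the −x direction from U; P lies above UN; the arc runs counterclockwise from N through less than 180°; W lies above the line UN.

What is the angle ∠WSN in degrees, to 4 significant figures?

147.6°

Checks: |PS| = 8.900 ✓; ∠(PS, SW) = 90.00° ✓; |SW| = 39.20 ✓; |UW| = 50.80 ✓.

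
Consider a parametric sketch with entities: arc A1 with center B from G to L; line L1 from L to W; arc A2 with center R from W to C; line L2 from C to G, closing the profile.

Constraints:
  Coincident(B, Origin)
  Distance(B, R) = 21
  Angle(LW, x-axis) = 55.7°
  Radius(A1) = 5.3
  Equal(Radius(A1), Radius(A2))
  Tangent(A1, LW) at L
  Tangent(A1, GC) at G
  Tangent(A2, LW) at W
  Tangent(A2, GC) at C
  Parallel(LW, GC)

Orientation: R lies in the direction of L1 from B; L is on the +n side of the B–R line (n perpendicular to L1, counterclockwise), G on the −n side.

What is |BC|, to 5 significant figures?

21.658

Tangency of A1 to both parallel lines with radius 5.3 puts L and G at B ± 5.3·n: L = (-4.3783, 2.9867), G = (4.3783, -2.9867). Equal radii place W and C the same way about R: W = R + 5.3·n = (7.4557, 20.335), C = R − 5.3·n = (16.212, 14.361). Then |BC| = |C − B| = 21.658.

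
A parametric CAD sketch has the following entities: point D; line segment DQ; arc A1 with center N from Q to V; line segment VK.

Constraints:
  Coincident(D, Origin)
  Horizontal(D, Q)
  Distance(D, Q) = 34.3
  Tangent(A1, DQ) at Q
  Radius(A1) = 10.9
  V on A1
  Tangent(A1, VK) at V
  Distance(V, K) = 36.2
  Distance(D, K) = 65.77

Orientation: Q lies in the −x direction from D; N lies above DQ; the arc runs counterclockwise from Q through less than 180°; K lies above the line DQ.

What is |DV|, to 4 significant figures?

30.66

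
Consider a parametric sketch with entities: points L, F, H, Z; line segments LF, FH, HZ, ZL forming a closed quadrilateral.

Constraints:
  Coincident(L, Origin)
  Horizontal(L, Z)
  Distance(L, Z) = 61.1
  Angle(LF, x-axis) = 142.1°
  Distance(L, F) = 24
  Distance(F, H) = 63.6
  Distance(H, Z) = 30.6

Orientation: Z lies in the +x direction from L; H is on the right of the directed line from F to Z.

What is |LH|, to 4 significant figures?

39.93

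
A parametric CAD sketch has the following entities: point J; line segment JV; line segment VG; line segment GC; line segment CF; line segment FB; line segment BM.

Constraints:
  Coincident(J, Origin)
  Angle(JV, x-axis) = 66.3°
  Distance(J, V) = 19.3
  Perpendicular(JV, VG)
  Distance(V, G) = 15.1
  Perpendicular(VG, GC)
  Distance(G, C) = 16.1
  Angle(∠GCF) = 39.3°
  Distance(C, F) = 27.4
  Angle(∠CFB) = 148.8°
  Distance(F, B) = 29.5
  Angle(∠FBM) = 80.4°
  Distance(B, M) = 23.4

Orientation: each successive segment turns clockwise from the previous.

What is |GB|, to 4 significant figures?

40.49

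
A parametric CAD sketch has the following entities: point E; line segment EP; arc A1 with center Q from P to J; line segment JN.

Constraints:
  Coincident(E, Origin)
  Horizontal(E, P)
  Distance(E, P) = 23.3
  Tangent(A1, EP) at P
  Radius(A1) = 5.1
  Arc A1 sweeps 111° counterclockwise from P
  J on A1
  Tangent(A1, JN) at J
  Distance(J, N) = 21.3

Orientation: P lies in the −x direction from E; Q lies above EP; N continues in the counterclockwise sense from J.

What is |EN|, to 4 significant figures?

37.47

E is at the origin; EP is horizontal with |EP| = 23.3 and P on the −x side, so P = (-23.30, 0.000). A1 meets EP tangentially, so QP is at right angles to EP, so Q = P + (0, 5.1) = (-23.30, 5.100). On A1, P sits at bearing -90° from Q; a 111° counterclockwise sweep puts J at bearing 21°, so J = Q + 5.1·(cos 21°, sin 21°) = (-18.54, 6.928). The tangent condition forces QJ to be normal to JN, so JN runs along (−sin 21°, cos 21°); with |JN| = 21.3, N = (-26.17, 26.81). Then |EN| = |N − E| = 37.47.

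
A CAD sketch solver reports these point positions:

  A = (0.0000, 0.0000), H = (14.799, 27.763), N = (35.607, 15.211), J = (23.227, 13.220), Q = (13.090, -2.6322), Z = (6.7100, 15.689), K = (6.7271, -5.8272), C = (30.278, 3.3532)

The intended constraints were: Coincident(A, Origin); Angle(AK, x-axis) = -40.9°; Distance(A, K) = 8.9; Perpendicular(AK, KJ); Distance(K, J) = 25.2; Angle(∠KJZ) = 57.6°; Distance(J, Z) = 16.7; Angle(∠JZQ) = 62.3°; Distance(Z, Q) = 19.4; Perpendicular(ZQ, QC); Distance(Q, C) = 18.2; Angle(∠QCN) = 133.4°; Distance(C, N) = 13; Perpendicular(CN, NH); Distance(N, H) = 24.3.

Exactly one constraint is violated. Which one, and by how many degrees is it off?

Perpendicular(CN, NH) — off by 6.90°.

A = (0.00, 0.00) ✓; AK at -40.90° ✓; |AK| = 8.900 ✓; ∠(AK, KJ) = 90.00° ✓; |KJ| = 25.20 ✓; ∠KJZ = 57.60° ✓; |JZ| = 16.70 ✓; ∠JZQ = 62.30° ✓; |ZQ| = 19.40 ✓; ∠(ZQ, QC) = 90.00° ✓; |QC| = 18.20 ✓; ∠QCN = 133.4° ✓; |CN| = 13.00 ✓; ∠(CN, NH) = 83.10° ✗; |NH| = 24.30 ✓.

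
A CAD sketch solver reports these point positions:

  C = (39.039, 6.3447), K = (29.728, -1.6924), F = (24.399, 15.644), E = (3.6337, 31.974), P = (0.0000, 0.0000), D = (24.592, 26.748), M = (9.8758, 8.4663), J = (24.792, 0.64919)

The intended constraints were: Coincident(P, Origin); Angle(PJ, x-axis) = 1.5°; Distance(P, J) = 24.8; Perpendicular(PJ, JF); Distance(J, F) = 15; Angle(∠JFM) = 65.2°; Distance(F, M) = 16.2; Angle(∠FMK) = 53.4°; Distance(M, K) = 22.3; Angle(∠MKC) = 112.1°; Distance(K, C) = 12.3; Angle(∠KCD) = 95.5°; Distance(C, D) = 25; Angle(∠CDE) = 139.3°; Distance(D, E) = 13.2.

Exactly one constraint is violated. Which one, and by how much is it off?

Distance(D, E) = 13.2 — off by 8.40.

P = (0.00, 0.00) ✓; PJ at 1.500° ✓; |PJ| = 24.80 ✓; ∠(PJ, JF) = 90.00° ✓; |JF| = 15.00 ✓; ∠JFM = 65.20° ✓; |FM| = 16.20 ✓; ∠FMK = 53.40° ✓; |MK| = 22.30 ✓; ∠MKC = 112.1° ✓; |KC| = 12.30 ✓; ∠KCD = 95.50° ✓; |CD| = 25.00 ✓; ∠CDE = 139.3° ✓; |DE| = 21.60 ✗.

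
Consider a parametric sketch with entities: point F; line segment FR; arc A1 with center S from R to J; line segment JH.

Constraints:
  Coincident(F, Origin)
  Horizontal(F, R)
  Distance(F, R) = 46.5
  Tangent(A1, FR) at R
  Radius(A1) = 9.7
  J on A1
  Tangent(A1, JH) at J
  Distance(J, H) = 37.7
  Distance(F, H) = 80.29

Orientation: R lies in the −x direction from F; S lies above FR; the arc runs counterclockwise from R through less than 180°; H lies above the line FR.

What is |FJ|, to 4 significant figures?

43.59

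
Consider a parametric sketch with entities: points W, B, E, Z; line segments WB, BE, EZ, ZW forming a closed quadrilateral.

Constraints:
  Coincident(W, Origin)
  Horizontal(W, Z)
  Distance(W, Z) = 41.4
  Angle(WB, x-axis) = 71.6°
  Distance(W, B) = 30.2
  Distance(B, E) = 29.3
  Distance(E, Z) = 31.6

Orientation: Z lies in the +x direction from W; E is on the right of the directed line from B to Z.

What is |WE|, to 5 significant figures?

9.8276

W is at the origin; W and Z share the same y with |WZ| = 41.4 and Z in +x, so Z = (41.4, 0). WB runs at 71.6° with |WB| = 30.2, so B = (9.5326, 28.656). E is determined by |BE| = 29.3 and |EZ| = 31.6 together: it lies at the intersection of circle(B, 29.3) and circle(Z, 31.6). With |BZ| = 42.857, the foot of the radical line on BZ is 19.794 from B and the perpendicular offset is √(29.3² − 19.794²) = 21.603. Taking the right-of-BZ solution: E = (9.8065, -0.64266).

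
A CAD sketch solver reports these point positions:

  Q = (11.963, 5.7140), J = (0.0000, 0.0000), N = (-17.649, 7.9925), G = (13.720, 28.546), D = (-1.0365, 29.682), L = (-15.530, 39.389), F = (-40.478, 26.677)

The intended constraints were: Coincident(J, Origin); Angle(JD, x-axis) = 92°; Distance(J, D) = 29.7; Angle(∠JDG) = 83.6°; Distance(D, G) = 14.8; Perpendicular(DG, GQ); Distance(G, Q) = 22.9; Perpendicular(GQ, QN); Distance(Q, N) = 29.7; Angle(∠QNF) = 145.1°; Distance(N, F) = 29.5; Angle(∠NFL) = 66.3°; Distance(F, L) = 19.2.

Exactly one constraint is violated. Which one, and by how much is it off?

Distance(F, L) = 19.2 — off by 8.80.

J = (0.00, 0.00) ✓; JD at 92.00° ✓; |JD| = 29.70 ✓; ∠JDG = 83.60° ✓; |DG| = 14.80 ✓; ∠(DG, GQ) = 90.00° ✓; |GQ| = 22.90 ✓; ∠(GQ, QN) = 90.00° ✓; |QN| = 29.70 ✓; ∠QNF = 145.1° ✓; |NF| = 29.50 ✓; ∠NFL = 66.30° ✓; |FL| = 28.00 ✗.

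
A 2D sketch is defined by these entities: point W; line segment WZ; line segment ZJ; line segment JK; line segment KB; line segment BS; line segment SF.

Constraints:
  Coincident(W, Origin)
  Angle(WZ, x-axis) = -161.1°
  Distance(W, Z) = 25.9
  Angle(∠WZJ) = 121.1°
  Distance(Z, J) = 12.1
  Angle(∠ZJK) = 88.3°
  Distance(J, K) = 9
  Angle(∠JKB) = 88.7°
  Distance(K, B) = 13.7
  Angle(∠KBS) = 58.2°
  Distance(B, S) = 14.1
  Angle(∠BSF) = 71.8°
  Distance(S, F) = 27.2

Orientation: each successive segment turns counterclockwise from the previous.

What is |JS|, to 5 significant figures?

6.7608

W is at the origin; WZ runs at -161.1° with length 25.9, so Z = (-24.504, -8.3895). ∠WZJ = 121.1° gives ZJ at -102.20° from the x-axis; with |ZJ| = 12.1, J = (-27.061, -20.216). ∠ZJK = 88.3° gives JK at -10.500° from the x-axis; with |JK| = 9.0, K = (-18.211, -21.856). ∠JKB = 88.7° gives KB at 80.800° from the x-axis; with |KB| = 13.7, B = (-16.021, -8.3325). ∠KBS = 58.2° gives BS at -157.40° from the x-axis; with |BS| = 14.1, S = (-29.038, -13.751). Then |JS| = |S − J| = 6.7608.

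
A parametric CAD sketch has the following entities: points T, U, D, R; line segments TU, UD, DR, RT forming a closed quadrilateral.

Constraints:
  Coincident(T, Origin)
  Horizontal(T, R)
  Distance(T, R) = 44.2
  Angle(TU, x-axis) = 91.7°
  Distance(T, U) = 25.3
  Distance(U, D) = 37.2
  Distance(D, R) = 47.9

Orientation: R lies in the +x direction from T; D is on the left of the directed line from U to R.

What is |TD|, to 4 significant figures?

54.92

T is at the origin; T and R share the same y with |TR| = 44.2 and R in +x, so R = (44.2, 0). TU runs at 91.7° with |TU| = 25.3, so U = (-0.7506, 25.29). D is determined by |UD| = 37.2 and |DR| = 47.9 together: it lies at the intersection of circle(U, 37.2) and circle(R, 47.9). With |UR| = 51.58, the foot of the radical line on UR is 16.96 from U and the perpendicular offset is √(37.2² − 16.96²) = 33.11. Taking the left-of-UR solution: D = (30.27, 45.83).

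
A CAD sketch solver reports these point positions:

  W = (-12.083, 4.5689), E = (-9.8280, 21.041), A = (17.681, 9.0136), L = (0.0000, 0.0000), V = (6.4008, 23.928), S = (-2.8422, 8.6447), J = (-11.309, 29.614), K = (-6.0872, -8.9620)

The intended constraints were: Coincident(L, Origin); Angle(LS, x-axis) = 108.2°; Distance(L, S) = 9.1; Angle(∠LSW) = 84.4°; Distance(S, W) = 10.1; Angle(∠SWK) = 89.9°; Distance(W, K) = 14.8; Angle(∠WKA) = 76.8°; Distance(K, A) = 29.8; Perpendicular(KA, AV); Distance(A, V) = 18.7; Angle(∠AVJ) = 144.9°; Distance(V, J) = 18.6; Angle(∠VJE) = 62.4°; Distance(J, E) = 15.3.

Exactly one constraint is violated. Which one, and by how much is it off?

Distance(J, E) = 15.3 — off by 6.60.

L = (0.00, 0.00) ✓; LS at 108.2° ✓; |LS| = 9.100 ✓; ∠LSW = 84.40° ✓; |SW| = 10.10 ✓; ∠SWK = 89.90° ✓; |WK| = 14.80 ✓; ∠WKA = 76.80° ✓; |KA| = 29.80 ✓; ∠(KA, AV) = 90.00° ✓; |AV| = 18.70 ✓; ∠AVJ = 144.9° ✓; |VJ| = 18.60 ✓; ∠VJE = 62.40° ✓; |JE| = 8.700 ✗.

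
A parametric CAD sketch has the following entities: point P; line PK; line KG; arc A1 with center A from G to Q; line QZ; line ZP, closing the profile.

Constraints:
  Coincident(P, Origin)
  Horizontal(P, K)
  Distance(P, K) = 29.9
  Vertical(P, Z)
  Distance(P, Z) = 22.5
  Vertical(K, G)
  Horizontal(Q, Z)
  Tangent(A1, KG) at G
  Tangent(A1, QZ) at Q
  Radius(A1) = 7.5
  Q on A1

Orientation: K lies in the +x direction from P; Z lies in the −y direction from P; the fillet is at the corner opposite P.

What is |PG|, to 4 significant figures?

33.45

P is at the origin; PK is horizontal with |PK| = 29.9 and K on the +x side, so K = (29.90, 0.000). PZ is vertical with |PZ| = 22.5 and Z on the −y side, so Z = (0.000, -22.50). The virtual corner opposite P is at (29.90, -22.50). A1 meets KG tangentially, so AG is at right angles to KG and tangency of A1 to QZ means the radius AQ is perpendicular to QZ, with radius 7.5, so the center A sits 7.5 in from both sides at A = (22.40, -15.00). That places the tangent points at G = (29.90, -15.00) on KG and Q = (22.40, -22.50) on QZ. Then |PG| = |G − P| = 33.45.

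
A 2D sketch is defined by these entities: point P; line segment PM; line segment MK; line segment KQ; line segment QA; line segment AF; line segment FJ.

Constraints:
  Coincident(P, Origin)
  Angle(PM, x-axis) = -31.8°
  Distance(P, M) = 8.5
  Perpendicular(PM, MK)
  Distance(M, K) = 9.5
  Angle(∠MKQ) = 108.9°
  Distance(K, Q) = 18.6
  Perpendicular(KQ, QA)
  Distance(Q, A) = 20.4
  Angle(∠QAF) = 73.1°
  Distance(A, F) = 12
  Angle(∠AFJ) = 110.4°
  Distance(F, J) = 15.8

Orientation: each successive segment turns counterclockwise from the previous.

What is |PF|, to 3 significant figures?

5.60

The perpendicularity gives QA at right angles to KQ, so QA runs at -141°; with |QA| = 20.4, A = (-15.3, 5.07). ∠QAF = 73.1° gives AF at -33.8° from the x-axis; with |AF| = 12.0, F = (-5.37, -1.61). Then |PF| = |F − P| = 5.60.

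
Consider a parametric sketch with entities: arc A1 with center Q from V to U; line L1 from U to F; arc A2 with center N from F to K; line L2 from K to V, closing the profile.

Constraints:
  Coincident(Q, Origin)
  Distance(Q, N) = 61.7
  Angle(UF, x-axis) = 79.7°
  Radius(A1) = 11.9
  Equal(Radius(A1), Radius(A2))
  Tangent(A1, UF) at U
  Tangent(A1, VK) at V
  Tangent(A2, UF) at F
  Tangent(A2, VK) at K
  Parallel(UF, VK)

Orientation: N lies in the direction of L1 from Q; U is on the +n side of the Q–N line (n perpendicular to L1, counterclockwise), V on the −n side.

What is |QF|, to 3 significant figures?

62.8

The slot axis is L1's direction at 79.7°, so u = (cos 79.7°, sin 79.7°) = (0.179, 0.984) and n = (−sin 79.7°, cos 79.7°) = (-0.984, 0.179). Q is at the origin and N lies 61.7 along u from Q, so N = 61.7·u = (11.0, 60.7). Tangency of A1 to both parallel lines with radius 11.9 puts U and V at Q ± 11.9·n: U = (-11.7, 2.13), V = (11.7, -2.13). Equal radii place F and K the same way about N: F = N + 11.9·n = (-0.676, 62.8), K = N − 11.9·n = (22.7, 58.6). Then |QF| = |F − Q| = 62.8.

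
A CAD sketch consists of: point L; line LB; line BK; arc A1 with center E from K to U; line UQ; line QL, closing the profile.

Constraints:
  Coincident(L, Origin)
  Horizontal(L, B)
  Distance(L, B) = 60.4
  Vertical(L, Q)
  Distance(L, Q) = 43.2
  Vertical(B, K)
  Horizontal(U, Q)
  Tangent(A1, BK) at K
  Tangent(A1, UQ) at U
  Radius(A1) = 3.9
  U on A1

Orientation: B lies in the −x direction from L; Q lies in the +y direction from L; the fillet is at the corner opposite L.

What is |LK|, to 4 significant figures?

72.06

L is at the origin; L and B share the same y with |LB| = 60.4 and B on the −x side, so B = (-60.40, 0.000). LQ is vertical with |LQ| = 43.2 and Q on the +y side, so Q = (0.000, 43.20). The virtual corner opposite L is at (-60.40, 43.20). The tangent condition forces EK to be normal to BK and since A1 is tangent to UQ there, EU ⟂ UQ, with radius 3.9, so the center E sits 3.9 in from both sides at E = (-56.50, 39.30). That places the tangent points at K = (-60.40, 39.30) on BK and U = (-56.50, 43.20) on UQ. Then |LK| = |K − L| = 72.06.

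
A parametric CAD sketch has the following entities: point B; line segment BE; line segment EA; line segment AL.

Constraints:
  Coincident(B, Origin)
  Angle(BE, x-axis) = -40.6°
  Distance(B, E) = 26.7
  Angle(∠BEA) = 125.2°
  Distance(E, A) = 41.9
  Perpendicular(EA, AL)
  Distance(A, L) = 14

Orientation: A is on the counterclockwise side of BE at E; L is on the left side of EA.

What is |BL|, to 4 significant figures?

57.82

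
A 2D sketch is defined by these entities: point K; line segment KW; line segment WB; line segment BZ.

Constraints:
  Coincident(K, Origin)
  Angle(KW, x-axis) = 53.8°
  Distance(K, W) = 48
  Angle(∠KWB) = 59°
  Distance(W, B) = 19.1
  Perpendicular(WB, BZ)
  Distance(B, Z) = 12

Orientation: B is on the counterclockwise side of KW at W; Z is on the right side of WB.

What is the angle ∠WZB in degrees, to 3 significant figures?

57.9°

∠KWB = 59.0°, so WB runs at 53.8° + (180° − 59.0°) = 175° from the x-axis; with |WB| = 19.1, B = W + 19.1·(cos 175°, sin 175°) = (9.33, 40.5). The perpendicularity gives BZ at right angles to WB; with |BZ| = 12.0 on the right of WB, Z = B + 12.0·(0.0906, 0.996) = (10.4, 52.4). Then cos ∠WZB = ZW·ZB / (|ZW||ZB|), giving 57.9°.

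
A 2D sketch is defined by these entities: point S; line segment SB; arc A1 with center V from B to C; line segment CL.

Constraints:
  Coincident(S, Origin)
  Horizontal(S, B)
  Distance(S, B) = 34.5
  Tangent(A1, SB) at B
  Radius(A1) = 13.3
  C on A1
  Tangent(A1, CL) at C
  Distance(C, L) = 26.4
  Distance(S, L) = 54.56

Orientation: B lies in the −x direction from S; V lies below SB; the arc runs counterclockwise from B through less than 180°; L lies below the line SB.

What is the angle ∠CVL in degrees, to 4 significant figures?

63.26°

Checks: S = (0.00, 0.00) ✓; |VC| = 13.30 ✓; ∠(VC, CL) = 90.00° ✓; |CL| = 26.40 ✓; |SL| = 54.56 ✓.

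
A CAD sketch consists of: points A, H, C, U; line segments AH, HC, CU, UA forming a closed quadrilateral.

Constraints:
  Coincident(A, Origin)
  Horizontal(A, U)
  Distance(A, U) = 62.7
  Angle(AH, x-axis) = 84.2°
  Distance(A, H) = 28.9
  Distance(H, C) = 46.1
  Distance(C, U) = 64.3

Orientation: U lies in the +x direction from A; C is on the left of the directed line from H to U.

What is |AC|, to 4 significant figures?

70.09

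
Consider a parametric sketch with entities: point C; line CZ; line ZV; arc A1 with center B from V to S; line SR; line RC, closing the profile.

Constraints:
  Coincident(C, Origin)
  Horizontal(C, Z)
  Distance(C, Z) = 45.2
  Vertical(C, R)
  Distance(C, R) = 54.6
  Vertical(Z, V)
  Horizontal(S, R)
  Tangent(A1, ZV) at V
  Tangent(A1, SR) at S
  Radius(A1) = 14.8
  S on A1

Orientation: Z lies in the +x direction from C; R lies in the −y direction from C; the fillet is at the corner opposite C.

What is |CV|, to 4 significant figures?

60.23

The virtual corner opposite C is at (45.20, -54.60). Since A1 is tangent to ZV there, BV ⟂ ZV and tangency of A1 to SR means the radius BS is perpendicular to SR, with radius 14.8, so the center B sits 14.8 in from both sides at B = (30.40, -39.80). That places the tangent points at V = (45.20, -39.80) on ZV and S = (30.40, -54.60) on SR. Then |CV| = |V − C| = 60.23.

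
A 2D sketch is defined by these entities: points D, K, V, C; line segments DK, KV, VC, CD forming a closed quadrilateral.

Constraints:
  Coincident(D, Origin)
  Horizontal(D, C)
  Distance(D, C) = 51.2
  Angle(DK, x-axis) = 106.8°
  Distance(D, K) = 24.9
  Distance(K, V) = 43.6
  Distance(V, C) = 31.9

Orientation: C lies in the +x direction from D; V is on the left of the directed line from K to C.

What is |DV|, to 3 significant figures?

45.8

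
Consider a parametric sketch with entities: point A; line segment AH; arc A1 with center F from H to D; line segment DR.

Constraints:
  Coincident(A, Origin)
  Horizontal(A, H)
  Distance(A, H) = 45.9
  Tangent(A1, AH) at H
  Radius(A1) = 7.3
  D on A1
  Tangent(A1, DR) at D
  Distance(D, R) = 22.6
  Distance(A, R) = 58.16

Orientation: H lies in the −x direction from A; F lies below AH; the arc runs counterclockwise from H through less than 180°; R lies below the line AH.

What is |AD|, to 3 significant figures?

53.8

A is at the origin; A and H share the same y with |AH| = 45.9 and H on the −x side, so H = (-45.9, 0.00). The tangent condition forces FH to be normal to AH, so F = H + (0, -7.3) = (-45.9, -7.30). Since FD ⟂ DR (tangency), |FR| = √(7.3² + 22.6²) = 23.7 regardless of where D sits on A1. So R lies on both circle(A, 58.16) and circle(F, 23.7); the below-AH intersection is R = (-49.3, -30.8). D is the foot of the tangent from R: D = (-53.1, -8.52).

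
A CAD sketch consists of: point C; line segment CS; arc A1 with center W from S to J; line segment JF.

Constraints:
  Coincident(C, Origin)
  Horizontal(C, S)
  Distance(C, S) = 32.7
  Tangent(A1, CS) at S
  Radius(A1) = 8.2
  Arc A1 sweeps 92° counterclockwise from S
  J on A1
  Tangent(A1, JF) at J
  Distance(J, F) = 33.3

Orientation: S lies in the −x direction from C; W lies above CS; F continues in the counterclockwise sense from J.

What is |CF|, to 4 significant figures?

49.02

C is at the origin; C and S share the same y with |CS| = 32.7 and S on the −x side, so S = (-32.70, 0.000). Since A1 is tangent to CS there, WS ⟂ CS, so W = S + (0, 8.2) = (-32.70, 8.200). On A1, S sits at bearing -90° from W; a 92° counterclockwise sweep puts J at bearing 2°, so J = W + 8.2·(cos 2°, sin 2°) = (-24.50, 8.486). Tangency of A1 to JF means the radius WJ is perpendicular to JF, so JF runs along (−sin 2°, cos 2°); with |JF| = 33.3, F = (-25.67, 41.77). Then |CF| = |F − C| = 49.02.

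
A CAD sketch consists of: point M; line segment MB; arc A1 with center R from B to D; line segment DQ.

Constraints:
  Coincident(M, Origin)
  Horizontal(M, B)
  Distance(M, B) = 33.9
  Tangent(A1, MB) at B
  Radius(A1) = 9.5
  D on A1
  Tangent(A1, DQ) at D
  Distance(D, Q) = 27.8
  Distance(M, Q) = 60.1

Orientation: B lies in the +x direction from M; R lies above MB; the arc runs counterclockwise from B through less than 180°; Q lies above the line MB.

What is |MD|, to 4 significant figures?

43.82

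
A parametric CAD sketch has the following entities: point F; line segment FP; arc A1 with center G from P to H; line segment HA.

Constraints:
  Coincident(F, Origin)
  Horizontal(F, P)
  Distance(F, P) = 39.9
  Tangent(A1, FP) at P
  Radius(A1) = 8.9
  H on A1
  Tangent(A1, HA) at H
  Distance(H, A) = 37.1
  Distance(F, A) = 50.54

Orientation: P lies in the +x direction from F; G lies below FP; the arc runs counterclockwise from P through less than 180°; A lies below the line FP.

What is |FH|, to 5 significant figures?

31.995

Checks: F.y = 0.00, P.y = 0.00 ✓; ∠(GP, PF) = 90.00° ✓; |GP| = 8.900 ✓; |GH| = 8.900 ✓; ∠(GH, HA) = 90.00° ✓; |HA| = 37.10 ✓; |FA| = 50.54 ✓.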